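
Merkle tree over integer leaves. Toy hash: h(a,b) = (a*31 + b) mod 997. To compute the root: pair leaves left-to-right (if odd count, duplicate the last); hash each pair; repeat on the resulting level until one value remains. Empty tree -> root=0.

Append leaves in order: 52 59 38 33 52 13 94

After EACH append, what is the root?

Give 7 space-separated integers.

Answer: 52 674 176 171 723 472 858

Derivation:
After append 52 (leaves=[52]):
  L0: [52]
  root=52
After append 59 (leaves=[52, 59]):
  L0: [52, 59]
  L1: h(52,59)=(52*31+59)%997=674 -> [674]
  root=674
After append 38 (leaves=[52, 59, 38]):
  L0: [52, 59, 38]
  L1: h(52,59)=(52*31+59)%997=674 h(38,38)=(38*31+38)%997=219 -> [674, 219]
  L2: h(674,219)=(674*31+219)%997=176 -> [176]
  root=176
After append 33 (leaves=[52, 59, 38, 33]):
  L0: [52, 59, 38, 33]
  L1: h(52,59)=(52*31+59)%997=674 h(38,33)=(38*31+33)%997=214 -> [674, 214]
  L2: h(674,214)=(674*31+214)%997=171 -> [171]
  root=171
After append 52 (leaves=[52, 59, 38, 33, 52]):
  L0: [52, 59, 38, 33, 52]
  L1: h(52,59)=(52*31+59)%997=674 h(38,33)=(38*31+33)%997=214 h(52,52)=(52*31+52)%997=667 -> [674, 214, 667]
  L2: h(674,214)=(674*31+214)%997=171 h(667,667)=(667*31+667)%997=407 -> [171, 407]
  L3: h(171,407)=(171*31+407)%997=723 -> [723]
  root=723
After append 13 (leaves=[52, 59, 38, 33, 52, 13]):
  L0: [52, 59, 38, 33, 52, 13]
  L1: h(52,59)=(52*31+59)%997=674 h(38,33)=(38*31+33)%997=214 h(52,13)=(52*31+13)%997=628 -> [674, 214, 628]
  L2: h(674,214)=(674*31+214)%997=171 h(628,628)=(628*31+628)%997=156 -> [171, 156]
  L3: h(171,156)=(171*31+156)%997=472 -> [472]
  root=472
After append 94 (leaves=[52, 59, 38, 33, 52, 13, 94]):
  L0: [52, 59, 38, 33, 52, 13, 94]
  L1: h(52,59)=(52*31+59)%997=674 h(38,33)=(38*31+33)%997=214 h(52,13)=(52*31+13)%997=628 h(94,94)=(94*31+94)%997=17 -> [674, 214, 628, 17]
  L2: h(674,214)=(674*31+214)%997=171 h(628,17)=(628*31+17)%997=542 -> [171, 542]
  L3: h(171,542)=(171*31+542)%997=858 -> [858]
  root=858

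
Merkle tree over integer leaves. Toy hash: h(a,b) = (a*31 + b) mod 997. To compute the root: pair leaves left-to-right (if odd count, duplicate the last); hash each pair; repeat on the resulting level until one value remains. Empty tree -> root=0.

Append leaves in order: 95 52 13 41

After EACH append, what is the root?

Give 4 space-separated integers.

Answer: 95 6 602 630

Derivation:
After append 95 (leaves=[95]):
  L0: [95]
  root=95
After append 52 (leaves=[95, 52]):
  L0: [95, 52]
  L1: h(95,52)=(95*31+52)%997=6 -> [6]
  root=6
After append 13 (leaves=[95, 52, 13]):
  L0: [95, 52, 13]
  L1: h(95,52)=(95*31+52)%997=6 h(13,13)=(13*31+13)%997=416 -> [6, 416]
  L2: h(6,416)=(6*31+416)%997=602 -> [602]
  root=602
After append 41 (leaves=[95, 52, 13, 41]):
  L0: [95, 52, 13, 41]
  L1: h(95,52)=(95*31+52)%997=6 h(13,41)=(13*31+41)%997=444 -> [6, 444]
  L2: h(6,444)=(6*31+444)%997=630 -> [630]
  root=630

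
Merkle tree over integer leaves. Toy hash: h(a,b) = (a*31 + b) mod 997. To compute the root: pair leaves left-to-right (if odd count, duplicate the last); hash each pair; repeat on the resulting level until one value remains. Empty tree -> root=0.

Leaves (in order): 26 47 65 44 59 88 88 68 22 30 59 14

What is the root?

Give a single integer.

Answer: 140

Derivation:
L0: [26, 47, 65, 44, 59, 88, 88, 68, 22, 30, 59, 14]
L1: h(26,47)=(26*31+47)%997=853 h(65,44)=(65*31+44)%997=65 h(59,88)=(59*31+88)%997=920 h(88,68)=(88*31+68)%997=802 h(22,30)=(22*31+30)%997=712 h(59,14)=(59*31+14)%997=846 -> [853, 65, 920, 802, 712, 846]
L2: h(853,65)=(853*31+65)%997=586 h(920,802)=(920*31+802)%997=409 h(712,846)=(712*31+846)%997=984 -> [586, 409, 984]
L3: h(586,409)=(586*31+409)%997=629 h(984,984)=(984*31+984)%997=581 -> [629, 581]
L4: h(629,581)=(629*31+581)%997=140 -> [140]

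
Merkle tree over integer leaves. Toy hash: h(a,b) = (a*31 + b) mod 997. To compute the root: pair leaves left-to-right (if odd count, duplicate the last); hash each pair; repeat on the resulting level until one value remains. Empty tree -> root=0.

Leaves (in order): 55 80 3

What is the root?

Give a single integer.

Answer: 596

Derivation:
L0: [55, 80, 3]
L1: h(55,80)=(55*31+80)%997=788 h(3,3)=(3*31+3)%997=96 -> [788, 96]
L2: h(788,96)=(788*31+96)%997=596 -> [596]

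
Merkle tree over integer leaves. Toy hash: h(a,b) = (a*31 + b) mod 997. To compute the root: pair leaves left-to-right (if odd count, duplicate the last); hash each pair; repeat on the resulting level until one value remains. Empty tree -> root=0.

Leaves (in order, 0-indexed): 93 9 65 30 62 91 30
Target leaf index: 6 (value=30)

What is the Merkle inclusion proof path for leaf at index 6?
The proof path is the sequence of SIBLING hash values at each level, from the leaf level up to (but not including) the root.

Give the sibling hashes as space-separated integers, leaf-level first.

Answer: 30 19 970

Derivation:
L0 (leaves): [93, 9, 65, 30, 62, 91, 30], target index=6
L1: h(93,9)=(93*31+9)%997=898 [pair 0] h(65,30)=(65*31+30)%997=51 [pair 1] h(62,91)=(62*31+91)%997=19 [pair 2] h(30,30)=(30*31+30)%997=960 [pair 3] -> [898, 51, 19, 960]
  Sibling for proof at L0: 30
L2: h(898,51)=(898*31+51)%997=970 [pair 0] h(19,960)=(19*31+960)%997=552 [pair 1] -> [970, 552]
  Sibling for proof at L1: 19
L3: h(970,552)=(970*31+552)%997=712 [pair 0] -> [712]
  Sibling for proof at L2: 970
Root: 712
Proof path (sibling hashes from leaf to root): [30, 19, 970]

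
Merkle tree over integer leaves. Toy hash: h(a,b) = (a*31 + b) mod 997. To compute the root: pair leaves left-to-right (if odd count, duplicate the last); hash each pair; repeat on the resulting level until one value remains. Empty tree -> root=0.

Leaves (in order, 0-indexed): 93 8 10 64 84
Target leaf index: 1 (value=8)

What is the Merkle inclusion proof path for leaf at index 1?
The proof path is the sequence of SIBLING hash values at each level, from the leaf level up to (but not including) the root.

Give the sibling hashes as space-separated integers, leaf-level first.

L0 (leaves): [93, 8, 10, 64, 84], target index=1
L1: h(93,8)=(93*31+8)%997=897 [pair 0] h(10,64)=(10*31+64)%997=374 [pair 1] h(84,84)=(84*31+84)%997=694 [pair 2] -> [897, 374, 694]
  Sibling for proof at L0: 93
L2: h(897,374)=(897*31+374)%997=265 [pair 0] h(694,694)=(694*31+694)%997=274 [pair 1] -> [265, 274]
  Sibling for proof at L1: 374
L3: h(265,274)=(265*31+274)%997=513 [pair 0] -> [513]
  Sibling for proof at L2: 274
Root: 513
Proof path (sibling hashes from leaf to root): [93, 374, 274]

Answer: 93 374 274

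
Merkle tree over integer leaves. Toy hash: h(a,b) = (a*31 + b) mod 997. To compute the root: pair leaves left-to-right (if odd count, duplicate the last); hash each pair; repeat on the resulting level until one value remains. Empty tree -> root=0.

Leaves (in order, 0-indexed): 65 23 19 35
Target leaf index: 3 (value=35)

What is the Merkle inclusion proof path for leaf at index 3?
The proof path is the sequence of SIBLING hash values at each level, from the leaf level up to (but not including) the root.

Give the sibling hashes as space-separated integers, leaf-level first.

L0 (leaves): [65, 23, 19, 35], target index=3
L1: h(65,23)=(65*31+23)%997=44 [pair 0] h(19,35)=(19*31+35)%997=624 [pair 1] -> [44, 624]
  Sibling for proof at L0: 19
L2: h(44,624)=(44*31+624)%997=991 [pair 0] -> [991]
  Sibling for proof at L1: 44
Root: 991
Proof path (sibling hashes from leaf to root): [19, 44]

Answer: 19 44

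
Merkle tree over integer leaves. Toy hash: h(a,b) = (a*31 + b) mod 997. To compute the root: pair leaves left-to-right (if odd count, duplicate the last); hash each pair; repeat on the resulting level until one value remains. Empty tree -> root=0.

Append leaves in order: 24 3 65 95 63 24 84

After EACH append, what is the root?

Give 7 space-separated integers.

After append 24 (leaves=[24]):
  L0: [24]
  root=24
After append 3 (leaves=[24, 3]):
  L0: [24, 3]
  L1: h(24,3)=(24*31+3)%997=747 -> [747]
  root=747
After append 65 (leaves=[24, 3, 65]):
  L0: [24, 3, 65]
  L1: h(24,3)=(24*31+3)%997=747 h(65,65)=(65*31+65)%997=86 -> [747, 86]
  L2: h(747,86)=(747*31+86)%997=312 -> [312]
  root=312
After append 95 (leaves=[24, 3, 65, 95]):
  L0: [24, 3, 65, 95]
  L1: h(24,3)=(24*31+3)%997=747 h(65,95)=(65*31+95)%997=116 -> [747, 116]
  L2: h(747,116)=(747*31+116)%997=342 -> [342]
  root=342
After append 63 (leaves=[24, 3, 65, 95, 63]):
  L0: [24, 3, 65, 95, 63]
  L1: h(24,3)=(24*31+3)%997=747 h(65,95)=(65*31+95)%997=116 h(63,63)=(63*31+63)%997=22 -> [747, 116, 22]
  L2: h(747,116)=(747*31+116)%997=342 h(22,22)=(22*31+22)%997=704 -> [342, 704]
  L3: h(342,704)=(342*31+704)%997=339 -> [339]
  root=339
After append 24 (leaves=[24, 3, 65, 95, 63, 24]):
  L0: [24, 3, 65, 95, 63, 24]
  L1: h(24,3)=(24*31+3)%997=747 h(65,95)=(65*31+95)%997=116 h(63,24)=(63*31+24)%997=980 -> [747, 116, 980]
  L2: h(747,116)=(747*31+116)%997=342 h(980,980)=(980*31+980)%997=453 -> [342, 453]
  L3: h(342,453)=(342*31+453)%997=88 -> [88]
  root=88
After append 84 (leaves=[24, 3, 65, 95, 63, 24, 84]):
  L0: [24, 3, 65, 95, 63, 24, 84]
  L1: h(24,3)=(24*31+3)%997=747 h(65,95)=(65*31+95)%997=116 h(63,24)=(63*31+24)%997=980 h(84,84)=(84*31+84)%997=694 -> [747, 116, 980, 694]
  L2: h(747,116)=(747*31+116)%997=342 h(980,694)=(980*31+694)%997=167 -> [342, 167]
  L3: h(342,167)=(342*31+167)%997=799 -> [799]
  root=799

Answer: 24 747 312 342 339 88 799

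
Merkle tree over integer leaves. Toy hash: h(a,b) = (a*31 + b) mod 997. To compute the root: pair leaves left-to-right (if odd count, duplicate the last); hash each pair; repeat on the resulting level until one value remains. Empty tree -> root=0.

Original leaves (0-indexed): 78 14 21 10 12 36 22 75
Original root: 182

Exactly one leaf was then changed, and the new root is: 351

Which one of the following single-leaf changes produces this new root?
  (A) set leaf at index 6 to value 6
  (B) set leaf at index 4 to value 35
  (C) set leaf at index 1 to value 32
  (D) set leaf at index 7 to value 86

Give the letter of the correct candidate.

Original leaves: [78, 14, 21, 10, 12, 36, 22, 75]
Target new root: 351
Try each candidate change and compute the resulting root:
Candidate A: set leaf[6] = 6 -> leaves = [78, 14, 21, 10, 12, 36, 6, 75]
  L0: [78, 14, 21, 10, 12, 36, 6, 75]
  L1: h(78,14)=(78*31+14)%997=438 h(21,10)=(21*31+10)%997=661 h(12,36)=(12*31+36)%997=408 h(6,75)=(6*31+75)%997=261 -> [438, 661, 408, 261]
  L2: h(438,661)=(438*31+661)%997=281 h(408,261)=(408*31+261)%997=945 -> [281, 945]
  L3: h(281,945)=(281*31+945)%997=683 -> [683]
  root = 683 != target 351
Candidate B: set leaf[4] = 35 -> leaves = [78, 14, 21, 10, 35, 36, 22, 75]
  L0: [78, 14, 21, 10, 35, 36, 22, 75]
  L1: h(78,14)=(78*31+14)%997=438 h(21,10)=(21*31+10)%997=661 h(35,36)=(35*31+36)%997=124 h(22,75)=(22*31+75)%997=757 -> [438, 661, 124, 757]
  L2: h(438,661)=(438*31+661)%997=281 h(124,757)=(124*31+757)%997=613 -> [281, 613]
  L3: h(281,613)=(281*31+613)%997=351 -> [351]
  root = 351 == target 351  ** MATCH **
Candidate C: set leaf[1] = 32 -> leaves = [78, 32, 21, 10, 12, 36, 22, 75]
  L0: [78, 32, 21, 10, 12, 36, 22, 75]
  L1: h(78,32)=(78*31+32)%997=456 h(21,10)=(21*31+10)%997=661 h(12,36)=(12*31+36)%997=408 h(22,75)=(22*31+75)%997=757 -> [456, 661, 408, 757]
  L2: h(456,661)=(456*31+661)%997=839 h(408,757)=(408*31+757)%997=444 -> [839, 444]
  L3: h(839,444)=(839*31+444)%997=531 -> [531]
  root = 531 != target 351
Candidate D: set leaf[7] = 86 -> leaves = [78, 14, 21, 10, 12, 36, 22, 86]
  L0: [78, 14, 21, 10, 12, 36, 22, 86]
  L1: h(78,14)=(78*31+14)%997=438 h(21,10)=(21*31+10)%997=661 h(12,36)=(12*31+36)%997=408 h(22,86)=(22*31+86)%997=768 -> [438, 661, 408, 768]
  L2: h(438,661)=(438*31+661)%997=281 h(408,768)=(408*31+768)%997=455 -> [281, 455]
  L3: h(281,455)=(281*31+455)%997=193 -> [193]
  root = 193 != target 351
Candidate B produces the target root.

Answer: B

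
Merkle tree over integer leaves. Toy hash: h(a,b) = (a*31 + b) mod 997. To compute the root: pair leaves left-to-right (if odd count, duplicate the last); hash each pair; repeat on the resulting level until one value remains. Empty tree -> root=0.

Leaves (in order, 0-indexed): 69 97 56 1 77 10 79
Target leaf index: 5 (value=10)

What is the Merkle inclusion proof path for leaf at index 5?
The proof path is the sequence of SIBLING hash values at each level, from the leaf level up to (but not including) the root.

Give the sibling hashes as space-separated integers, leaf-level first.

Answer: 77 534 266

Derivation:
L0 (leaves): [69, 97, 56, 1, 77, 10, 79], target index=5
L1: h(69,97)=(69*31+97)%997=242 [pair 0] h(56,1)=(56*31+1)%997=740 [pair 1] h(77,10)=(77*31+10)%997=403 [pair 2] h(79,79)=(79*31+79)%997=534 [pair 3] -> [242, 740, 403, 534]
  Sibling for proof at L0: 77
L2: h(242,740)=(242*31+740)%997=266 [pair 0] h(403,534)=(403*31+534)%997=66 [pair 1] -> [266, 66]
  Sibling for proof at L1: 534
L3: h(266,66)=(266*31+66)%997=336 [pair 0] -> [336]
  Sibling for proof at L2: 266
Root: 336
Proof path (sibling hashes from leaf to root): [77, 534, 266]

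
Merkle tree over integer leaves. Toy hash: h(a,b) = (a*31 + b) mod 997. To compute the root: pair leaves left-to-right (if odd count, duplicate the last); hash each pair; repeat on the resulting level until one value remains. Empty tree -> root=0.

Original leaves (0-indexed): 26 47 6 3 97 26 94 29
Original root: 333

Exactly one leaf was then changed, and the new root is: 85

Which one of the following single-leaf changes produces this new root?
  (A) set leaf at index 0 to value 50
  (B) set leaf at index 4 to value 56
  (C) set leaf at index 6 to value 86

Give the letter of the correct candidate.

Original leaves: [26, 47, 6, 3, 97, 26, 94, 29]
Target new root: 85
Try each candidate change and compute the resulting root:
Candidate A: set leaf[0] = 50 -> leaves = [50, 47, 6, 3, 97, 26, 94, 29]
  L0: [50, 47, 6, 3, 97, 26, 94, 29]
  L1: h(50,47)=(50*31+47)%997=600 h(6,3)=(6*31+3)%997=189 h(97,26)=(97*31+26)%997=42 h(94,29)=(94*31+29)%997=949 -> [600, 189, 42, 949]
  L2: h(600,189)=(600*31+189)%997=843 h(42,949)=(42*31+949)%997=257 -> [843, 257]
  L3: h(843,257)=(843*31+257)%997=468 -> [468]
  root = 468 != target 85
Candidate B: set leaf[4] = 56 -> leaves = [26, 47, 6, 3, 56, 26, 94, 29]
  L0: [26, 47, 6, 3, 56, 26, 94, 29]
  L1: h(26,47)=(26*31+47)%997=853 h(6,3)=(6*31+3)%997=189 h(56,26)=(56*31+26)%997=765 h(94,29)=(94*31+29)%997=949 -> [853, 189, 765, 949]
  L2: h(853,189)=(853*31+189)%997=710 h(765,949)=(765*31+949)%997=736 -> [710, 736]
  L3: h(710,736)=(710*31+736)%997=812 -> [812]
  root = 812 != target 85
Candidate C: set leaf[6] = 86 -> leaves = [26, 47, 6, 3, 97, 26, 86, 29]
  L0: [26, 47, 6, 3, 97, 26, 86, 29]
  L1: h(26,47)=(26*31+47)%997=853 h(6,3)=(6*31+3)%997=189 h(97,26)=(97*31+26)%997=42 h(86,29)=(86*31+29)%997=701 -> [853, 189, 42, 701]
  L2: h(853,189)=(853*31+189)%997=710 h(42,701)=(42*31+701)%997=9 -> [710, 9]
  L3: h(710,9)=(710*31+9)%997=85 -> [85]
  root = 85 == target 85  ** MATCH **
Candidate C produces the target root.

Answer: C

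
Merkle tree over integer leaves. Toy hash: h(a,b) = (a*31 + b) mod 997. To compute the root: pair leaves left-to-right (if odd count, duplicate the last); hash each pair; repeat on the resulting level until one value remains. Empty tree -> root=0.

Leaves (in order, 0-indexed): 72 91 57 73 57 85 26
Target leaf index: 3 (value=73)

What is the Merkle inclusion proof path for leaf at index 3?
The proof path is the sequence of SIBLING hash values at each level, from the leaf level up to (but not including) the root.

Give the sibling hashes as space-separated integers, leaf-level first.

L0 (leaves): [72, 91, 57, 73, 57, 85, 26], target index=3
L1: h(72,91)=(72*31+91)%997=329 [pair 0] h(57,73)=(57*31+73)%997=843 [pair 1] h(57,85)=(57*31+85)%997=855 [pair 2] h(26,26)=(26*31+26)%997=832 [pair 3] -> [329, 843, 855, 832]
  Sibling for proof at L0: 57
L2: h(329,843)=(329*31+843)%997=75 [pair 0] h(855,832)=(855*31+832)%997=418 [pair 1] -> [75, 418]
  Sibling for proof at L1: 329
L3: h(75,418)=(75*31+418)%997=749 [pair 0] -> [749]
  Sibling for proof at L2: 418
Root: 749
Proof path (sibling hashes from leaf to root): [57, 329, 418]

Answer: 57 329 418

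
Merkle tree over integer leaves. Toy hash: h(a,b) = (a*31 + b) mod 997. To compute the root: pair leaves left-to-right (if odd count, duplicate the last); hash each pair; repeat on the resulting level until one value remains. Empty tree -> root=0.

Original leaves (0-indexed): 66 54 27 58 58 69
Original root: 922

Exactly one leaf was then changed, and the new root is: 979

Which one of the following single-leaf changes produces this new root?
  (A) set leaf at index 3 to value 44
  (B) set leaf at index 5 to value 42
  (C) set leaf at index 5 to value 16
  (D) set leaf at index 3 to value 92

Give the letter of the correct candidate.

Original leaves: [66, 54, 27, 58, 58, 69]
Target new root: 979
Try each candidate change and compute the resulting root:
Candidate A: set leaf[3] = 44 -> leaves = [66, 54, 27, 44, 58, 69]
  L0: [66, 54, 27, 44, 58, 69]
  L1: h(66,54)=(66*31+54)%997=106 h(27,44)=(27*31+44)%997=881 h(58,69)=(58*31+69)%997=870 -> [106, 881, 870]
  L2: h(106,881)=(106*31+881)%997=179 h(870,870)=(870*31+870)%997=921 -> [179, 921]
  L3: h(179,921)=(179*31+921)%997=488 -> [488]
  root = 488 != target 979
Candidate B: set leaf[5] = 42 -> leaves = [66, 54, 27, 58, 58, 42]
  L0: [66, 54, 27, 58, 58, 42]
  L1: h(66,54)=(66*31+54)%997=106 h(27,58)=(27*31+58)%997=895 h(58,42)=(58*31+42)%997=843 -> [106, 895, 843]
  L2: h(106,895)=(106*31+895)%997=193 h(843,843)=(843*31+843)%997=57 -> [193, 57]
  L3: h(193,57)=(193*31+57)%997=58 -> [58]
  root = 58 != target 979
Candidate C: set leaf[5] = 16 -> leaves = [66, 54, 27, 58, 58, 16]
  L0: [66, 54, 27, 58, 58, 16]
  L1: h(66,54)=(66*31+54)%997=106 h(27,58)=(27*31+58)%997=895 h(58,16)=(58*31+16)%997=817 -> [106, 895, 817]
  L2: h(106,895)=(106*31+895)%997=193 h(817,817)=(817*31+817)%997=222 -> [193, 222]
  L3: h(193,222)=(193*31+222)%997=223 -> [223]
  root = 223 != target 979
Candidate D: set leaf[3] = 92 -> leaves = [66, 54, 27, 92, 58, 69]
  L0: [66, 54, 27, 92, 58, 69]
  L1: h(66,54)=(66*31+54)%997=106 h(27,92)=(27*31+92)%997=929 h(58,69)=(58*31+69)%997=870 -> [106, 929, 870]
  L2: h(106,929)=(106*31+929)%997=227 h(870,870)=(870*31+870)%997=921 -> [227, 921]
  L3: h(227,921)=(227*31+921)%997=979 -> [979]
  root = 979 == target 979  ** MATCH **
Candidate D produces the target root.

Answer: D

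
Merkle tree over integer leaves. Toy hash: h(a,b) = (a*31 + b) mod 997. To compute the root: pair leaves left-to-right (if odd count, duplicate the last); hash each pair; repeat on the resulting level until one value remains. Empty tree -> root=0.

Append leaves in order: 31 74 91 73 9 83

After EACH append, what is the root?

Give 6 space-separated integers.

After append 31 (leaves=[31]):
  L0: [31]
  root=31
After append 74 (leaves=[31, 74]):
  L0: [31, 74]
  L1: h(31,74)=(31*31+74)%997=38 -> [38]
  root=38
After append 91 (leaves=[31, 74, 91]):
  L0: [31, 74, 91]
  L1: h(31,74)=(31*31+74)%997=38 h(91,91)=(91*31+91)%997=918 -> [38, 918]
  L2: h(38,918)=(38*31+918)%997=102 -> [102]
  root=102
After append 73 (leaves=[31, 74, 91, 73]):
  L0: [31, 74, 91, 73]
  L1: h(31,74)=(31*31+74)%997=38 h(91,73)=(91*31+73)%997=900 -> [38, 900]
  L2: h(38,900)=(38*31+900)%997=84 -> [84]
  root=84
After append 9 (leaves=[31, 74, 91, 73, 9]):
  L0: [31, 74, 91, 73, 9]
  L1: h(31,74)=(31*31+74)%997=38 h(91,73)=(91*31+73)%997=900 h(9,9)=(9*31+9)%997=288 -> [38, 900, 288]
  L2: h(38,900)=(38*31+900)%997=84 h(288,288)=(288*31+288)%997=243 -> [84, 243]
  L3: h(84,243)=(84*31+243)%997=853 -> [853]
  root=853
After append 83 (leaves=[31, 74, 91, 73, 9, 83]):
  L0: [31, 74, 91, 73, 9, 83]
  L1: h(31,74)=(31*31+74)%997=38 h(91,73)=(91*31+73)%997=900 h(9,83)=(9*31+83)%997=362 -> [38, 900, 362]
  L2: h(38,900)=(38*31+900)%997=84 h(362,362)=(362*31+362)%997=617 -> [84, 617]
  L3: h(84,617)=(84*31+617)%997=230 -> [230]
  root=230

Answer: 31 38 102 84 853 230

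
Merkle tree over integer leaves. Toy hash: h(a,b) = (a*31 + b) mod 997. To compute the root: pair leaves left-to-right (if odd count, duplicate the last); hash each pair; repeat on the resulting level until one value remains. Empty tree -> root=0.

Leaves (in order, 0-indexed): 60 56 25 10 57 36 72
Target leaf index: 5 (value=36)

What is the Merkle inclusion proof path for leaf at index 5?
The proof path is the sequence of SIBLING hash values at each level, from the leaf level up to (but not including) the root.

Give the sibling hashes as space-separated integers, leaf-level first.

Answer: 57 310 361

Derivation:
L0 (leaves): [60, 56, 25, 10, 57, 36, 72], target index=5
L1: h(60,56)=(60*31+56)%997=919 [pair 0] h(25,10)=(25*31+10)%997=785 [pair 1] h(57,36)=(57*31+36)%997=806 [pair 2] h(72,72)=(72*31+72)%997=310 [pair 3] -> [919, 785, 806, 310]
  Sibling for proof at L0: 57
L2: h(919,785)=(919*31+785)%997=361 [pair 0] h(806,310)=(806*31+310)%997=371 [pair 1] -> [361, 371]
  Sibling for proof at L1: 310
L3: h(361,371)=(361*31+371)%997=595 [pair 0] -> [595]
  Sibling for proof at L2: 361
Root: 595
Proof path (sibling hashes from leaf to root): [57, 310, 361]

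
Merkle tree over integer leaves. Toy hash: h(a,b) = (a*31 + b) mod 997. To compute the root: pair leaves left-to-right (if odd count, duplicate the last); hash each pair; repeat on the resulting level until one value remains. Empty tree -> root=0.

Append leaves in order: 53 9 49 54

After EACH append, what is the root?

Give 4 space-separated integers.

Answer: 53 655 936 941

Derivation:
After append 53 (leaves=[53]):
  L0: [53]
  root=53
After append 9 (leaves=[53, 9]):
  L0: [53, 9]
  L1: h(53,9)=(53*31+9)%997=655 -> [655]
  root=655
After append 49 (leaves=[53, 9, 49]):
  L0: [53, 9, 49]
  L1: h(53,9)=(53*31+9)%997=655 h(49,49)=(49*31+49)%997=571 -> [655, 571]
  L2: h(655,571)=(655*31+571)%997=936 -> [936]
  root=936
After append 54 (leaves=[53, 9, 49, 54]):
  L0: [53, 9, 49, 54]
  L1: h(53,9)=(53*31+9)%997=655 h(49,54)=(49*31+54)%997=576 -> [655, 576]
  L2: h(655,576)=(655*31+576)%997=941 -> [941]
  root=941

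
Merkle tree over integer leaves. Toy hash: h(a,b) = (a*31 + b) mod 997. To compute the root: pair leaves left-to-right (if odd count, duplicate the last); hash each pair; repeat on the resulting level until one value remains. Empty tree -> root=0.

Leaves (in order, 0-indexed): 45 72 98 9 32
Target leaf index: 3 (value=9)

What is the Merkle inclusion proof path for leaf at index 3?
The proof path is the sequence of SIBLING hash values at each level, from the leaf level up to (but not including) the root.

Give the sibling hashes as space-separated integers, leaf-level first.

Answer: 98 470 864

Derivation:
L0 (leaves): [45, 72, 98, 9, 32], target index=3
L1: h(45,72)=(45*31+72)%997=470 [pair 0] h(98,9)=(98*31+9)%997=56 [pair 1] h(32,32)=(32*31+32)%997=27 [pair 2] -> [470, 56, 27]
  Sibling for proof at L0: 98
L2: h(470,56)=(470*31+56)%997=668 [pair 0] h(27,27)=(27*31+27)%997=864 [pair 1] -> [668, 864]
  Sibling for proof at L1: 470
L3: h(668,864)=(668*31+864)%997=635 [pair 0] -> [635]
  Sibling for proof at L2: 864
Root: 635
Proof path (sibling hashes from leaf to root): [98, 470, 864]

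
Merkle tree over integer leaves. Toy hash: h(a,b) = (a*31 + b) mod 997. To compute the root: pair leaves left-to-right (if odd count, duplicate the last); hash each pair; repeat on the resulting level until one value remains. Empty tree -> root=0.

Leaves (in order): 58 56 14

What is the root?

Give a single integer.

L0: [58, 56, 14]
L1: h(58,56)=(58*31+56)%997=857 h(14,14)=(14*31+14)%997=448 -> [857, 448]
L2: h(857,448)=(857*31+448)%997=96 -> [96]

Answer: 96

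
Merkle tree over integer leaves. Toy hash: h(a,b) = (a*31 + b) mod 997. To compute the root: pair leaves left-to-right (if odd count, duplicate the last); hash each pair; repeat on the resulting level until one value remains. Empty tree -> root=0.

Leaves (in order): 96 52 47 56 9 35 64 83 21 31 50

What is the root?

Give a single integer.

L0: [96, 52, 47, 56, 9, 35, 64, 83, 21, 31, 50]
L1: h(96,52)=(96*31+52)%997=37 h(47,56)=(47*31+56)%997=516 h(9,35)=(9*31+35)%997=314 h(64,83)=(64*31+83)%997=73 h(21,31)=(21*31+31)%997=682 h(50,50)=(50*31+50)%997=603 -> [37, 516, 314, 73, 682, 603]
L2: h(37,516)=(37*31+516)%997=666 h(314,73)=(314*31+73)%997=834 h(682,603)=(682*31+603)%997=808 -> [666, 834, 808]
L3: h(666,834)=(666*31+834)%997=543 h(808,808)=(808*31+808)%997=931 -> [543, 931]
L4: h(543,931)=(543*31+931)%997=815 -> [815]

Answer: 815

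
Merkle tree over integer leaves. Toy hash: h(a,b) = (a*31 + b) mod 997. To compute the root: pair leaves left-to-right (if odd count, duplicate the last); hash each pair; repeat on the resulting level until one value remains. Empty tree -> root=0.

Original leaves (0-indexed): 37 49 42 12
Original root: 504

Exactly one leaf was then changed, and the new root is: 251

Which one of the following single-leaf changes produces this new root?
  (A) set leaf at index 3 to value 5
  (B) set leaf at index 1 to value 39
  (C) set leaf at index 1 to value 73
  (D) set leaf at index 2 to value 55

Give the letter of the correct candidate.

Original leaves: [37, 49, 42, 12]
Target new root: 251
Try each candidate change and compute the resulting root:
Candidate A: set leaf[3] = 5 -> leaves = [37, 49, 42, 5]
  L0: [37, 49, 42, 5]
  L1: h(37,49)=(37*31+49)%997=199 h(42,5)=(42*31+5)%997=310 -> [199, 310]
  L2: h(199,310)=(199*31+310)%997=497 -> [497]
  root = 497 != target 251
Candidate B: set leaf[1] = 39 -> leaves = [37, 39, 42, 12]
  L0: [37, 39, 42, 12]
  L1: h(37,39)=(37*31+39)%997=189 h(42,12)=(42*31+12)%997=317 -> [189, 317]
  L2: h(189,317)=(189*31+317)%997=194 -> [194]
  root = 194 != target 251
Candidate C: set leaf[1] = 73 -> leaves = [37, 73, 42, 12]
  L0: [37, 73, 42, 12]
  L1: h(37,73)=(37*31+73)%997=223 h(42,12)=(42*31+12)%997=317 -> [223, 317]
  L2: h(223,317)=(223*31+317)%997=251 -> [251]
  root = 251 == target 251  ** MATCH **
Candidate D: set leaf[2] = 55 -> leaves = [37, 49, 55, 12]
  L0: [37, 49, 55, 12]
  L1: h(37,49)=(37*31+49)%997=199 h(55,12)=(55*31+12)%997=720 -> [199, 720]
  L2: h(199,720)=(199*31+720)%997=907 -> [907]
  root = 907 != target 251
Candidate C produces the target root.

Answer: C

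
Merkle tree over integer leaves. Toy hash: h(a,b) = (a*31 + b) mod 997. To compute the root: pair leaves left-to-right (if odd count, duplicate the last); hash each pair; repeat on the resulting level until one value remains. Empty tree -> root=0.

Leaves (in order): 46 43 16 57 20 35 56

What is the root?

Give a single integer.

Answer: 314

Derivation:
L0: [46, 43, 16, 57, 20, 35, 56]
L1: h(46,43)=(46*31+43)%997=472 h(16,57)=(16*31+57)%997=553 h(20,35)=(20*31+35)%997=655 h(56,56)=(56*31+56)%997=795 -> [472, 553, 655, 795]
L2: h(472,553)=(472*31+553)%997=230 h(655,795)=(655*31+795)%997=163 -> [230, 163]
L3: h(230,163)=(230*31+163)%997=314 -> [314]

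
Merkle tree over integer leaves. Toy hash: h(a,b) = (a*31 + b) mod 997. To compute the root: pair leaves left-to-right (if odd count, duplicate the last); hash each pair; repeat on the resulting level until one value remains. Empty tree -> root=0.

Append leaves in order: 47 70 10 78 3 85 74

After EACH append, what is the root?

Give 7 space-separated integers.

Answer: 47 530 798 866 8 638 834

Derivation:
After append 47 (leaves=[47]):
  L0: [47]
  root=47
After append 70 (leaves=[47, 70]):
  L0: [47, 70]
  L1: h(47,70)=(47*31+70)%997=530 -> [530]
  root=530
After append 10 (leaves=[47, 70, 10]):
  L0: [47, 70, 10]
  L1: h(47,70)=(47*31+70)%997=530 h(10,10)=(10*31+10)%997=320 -> [530, 320]
  L2: h(530,320)=(530*31+320)%997=798 -> [798]
  root=798
After append 78 (leaves=[47, 70, 10, 78]):
  L0: [47, 70, 10, 78]
  L1: h(47,70)=(47*31+70)%997=530 h(10,78)=(10*31+78)%997=388 -> [530, 388]
  L2: h(530,388)=(530*31+388)%997=866 -> [866]
  root=866
After append 3 (leaves=[47, 70, 10, 78, 3]):
  L0: [47, 70, 10, 78, 3]
  L1: h(47,70)=(47*31+70)%997=530 h(10,78)=(10*31+78)%997=388 h(3,3)=(3*31+3)%997=96 -> [530, 388, 96]
  L2: h(530,388)=(530*31+388)%997=866 h(96,96)=(96*31+96)%997=81 -> [866, 81]
  L3: h(866,81)=(866*31+81)%997=8 -> [8]
  root=8
After append 85 (leaves=[47, 70, 10, 78, 3, 85]):
  L0: [47, 70, 10, 78, 3, 85]
  L1: h(47,70)=(47*31+70)%997=530 h(10,78)=(10*31+78)%997=388 h(3,85)=(3*31+85)%997=178 -> [530, 388, 178]
  L2: h(530,388)=(530*31+388)%997=866 h(178,178)=(178*31+178)%997=711 -> [866, 711]
  L3: h(866,711)=(866*31+711)%997=638 -> [638]
  root=638
After append 74 (leaves=[47, 70, 10, 78, 3, 85, 74]):
  L0: [47, 70, 10, 78, 3, 85, 74]
  L1: h(47,70)=(47*31+70)%997=530 h(10,78)=(10*31+78)%997=388 h(3,85)=(3*31+85)%997=178 h(74,74)=(74*31+74)%997=374 -> [530, 388, 178, 374]
  L2: h(530,388)=(530*31+388)%997=866 h(178,374)=(178*31+374)%997=907 -> [866, 907]
  L3: h(866,907)=(866*31+907)%997=834 -> [834]
  root=834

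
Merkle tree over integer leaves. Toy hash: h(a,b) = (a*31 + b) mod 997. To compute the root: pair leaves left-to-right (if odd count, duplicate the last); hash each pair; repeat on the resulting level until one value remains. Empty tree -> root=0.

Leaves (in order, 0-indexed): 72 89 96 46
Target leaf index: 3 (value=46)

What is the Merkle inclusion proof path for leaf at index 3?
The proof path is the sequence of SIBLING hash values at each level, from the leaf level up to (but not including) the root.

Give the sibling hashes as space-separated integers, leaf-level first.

L0 (leaves): [72, 89, 96, 46], target index=3
L1: h(72,89)=(72*31+89)%997=327 [pair 0] h(96,46)=(96*31+46)%997=31 [pair 1] -> [327, 31]
  Sibling for proof at L0: 96
L2: h(327,31)=(327*31+31)%997=198 [pair 0] -> [198]
  Sibling for proof at L1: 327
Root: 198
Proof path (sibling hashes from leaf to root): [96, 327]

Answer: 96 327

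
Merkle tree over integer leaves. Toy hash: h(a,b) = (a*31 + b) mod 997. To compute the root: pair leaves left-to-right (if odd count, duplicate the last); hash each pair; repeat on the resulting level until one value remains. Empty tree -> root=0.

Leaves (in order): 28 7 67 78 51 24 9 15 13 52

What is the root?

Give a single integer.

L0: [28, 7, 67, 78, 51, 24, 9, 15, 13, 52]
L1: h(28,7)=(28*31+7)%997=875 h(67,78)=(67*31+78)%997=161 h(51,24)=(51*31+24)%997=608 h(9,15)=(9*31+15)%997=294 h(13,52)=(13*31+52)%997=455 -> [875, 161, 608, 294, 455]
L2: h(875,161)=(875*31+161)%997=367 h(608,294)=(608*31+294)%997=199 h(455,455)=(455*31+455)%997=602 -> [367, 199, 602]
L3: h(367,199)=(367*31+199)%997=609 h(602,602)=(602*31+602)%997=321 -> [609, 321]
L4: h(609,321)=(609*31+321)%997=257 -> [257]

Answer: 257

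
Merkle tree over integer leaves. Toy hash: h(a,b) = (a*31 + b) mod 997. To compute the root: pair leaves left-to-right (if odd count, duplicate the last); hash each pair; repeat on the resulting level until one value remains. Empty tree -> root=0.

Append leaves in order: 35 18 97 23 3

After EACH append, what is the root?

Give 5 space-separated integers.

After append 35 (leaves=[35]):
  L0: [35]
  root=35
After append 18 (leaves=[35, 18]):
  L0: [35, 18]
  L1: h(35,18)=(35*31+18)%997=106 -> [106]
  root=106
After append 97 (leaves=[35, 18, 97]):
  L0: [35, 18, 97]
  L1: h(35,18)=(35*31+18)%997=106 h(97,97)=(97*31+97)%997=113 -> [106, 113]
  L2: h(106,113)=(106*31+113)%997=408 -> [408]
  root=408
After append 23 (leaves=[35, 18, 97, 23]):
  L0: [35, 18, 97, 23]
  L1: h(35,18)=(35*31+18)%997=106 h(97,23)=(97*31+23)%997=39 -> [106, 39]
  L2: h(106,39)=(106*31+39)%997=334 -> [334]
  root=334
After append 3 (leaves=[35, 18, 97, 23, 3]):
  L0: [35, 18, 97, 23, 3]
  L1: h(35,18)=(35*31+18)%997=106 h(97,23)=(97*31+23)%997=39 h(3,3)=(3*31+3)%997=96 -> [106, 39, 96]
  L2: h(106,39)=(106*31+39)%997=334 h(96,96)=(96*31+96)%997=81 -> [334, 81]
  L3: h(334,81)=(334*31+81)%997=465 -> [465]
  root=465

Answer: 35 106 408 334 465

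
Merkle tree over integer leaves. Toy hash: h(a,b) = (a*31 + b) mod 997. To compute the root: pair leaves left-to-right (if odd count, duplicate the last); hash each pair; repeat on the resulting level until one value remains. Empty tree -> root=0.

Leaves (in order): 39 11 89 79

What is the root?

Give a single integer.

Answer: 778

Derivation:
L0: [39, 11, 89, 79]
L1: h(39,11)=(39*31+11)%997=223 h(89,79)=(89*31+79)%997=844 -> [223, 844]
L2: h(223,844)=(223*31+844)%997=778 -> [778]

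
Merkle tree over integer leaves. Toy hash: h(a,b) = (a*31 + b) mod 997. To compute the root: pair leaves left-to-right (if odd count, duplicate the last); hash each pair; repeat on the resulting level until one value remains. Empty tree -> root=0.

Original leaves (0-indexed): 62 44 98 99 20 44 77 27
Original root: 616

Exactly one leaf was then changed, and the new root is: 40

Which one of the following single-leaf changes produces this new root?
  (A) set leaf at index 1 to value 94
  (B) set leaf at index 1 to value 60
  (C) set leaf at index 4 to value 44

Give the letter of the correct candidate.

Original leaves: [62, 44, 98, 99, 20, 44, 77, 27]
Target new root: 40
Try each candidate change and compute the resulting root:
Candidate A: set leaf[1] = 94 -> leaves = [62, 94, 98, 99, 20, 44, 77, 27]
  L0: [62, 94, 98, 99, 20, 44, 77, 27]
  L1: h(62,94)=(62*31+94)%997=22 h(98,99)=(98*31+99)%997=146 h(20,44)=(20*31+44)%997=664 h(77,27)=(77*31+27)%997=420 -> [22, 146, 664, 420]
  L2: h(22,146)=(22*31+146)%997=828 h(664,420)=(664*31+420)%997=67 -> [828, 67]
  L3: h(828,67)=(828*31+67)%997=810 -> [810]
  root = 810 != target 40
Candidate B: set leaf[1] = 60 -> leaves = [62, 60, 98, 99, 20, 44, 77, 27]
  L0: [62, 60, 98, 99, 20, 44, 77, 27]
  L1: h(62,60)=(62*31+60)%997=985 h(98,99)=(98*31+99)%997=146 h(20,44)=(20*31+44)%997=664 h(77,27)=(77*31+27)%997=420 -> [985, 146, 664, 420]
  L2: h(985,146)=(985*31+146)%997=771 h(664,420)=(664*31+420)%997=67 -> [771, 67]
  L3: h(771,67)=(771*31+67)%997=40 -> [40]
  root = 40 == target 40  ** MATCH **
Candidate C: set leaf[4] = 44 -> leaves = [62, 44, 98, 99, 44, 44, 77, 27]
  L0: [62, 44, 98, 99, 44, 44, 77, 27]
  L1: h(62,44)=(62*31+44)%997=969 h(98,99)=(98*31+99)%997=146 h(44,44)=(44*31+44)%997=411 h(77,27)=(77*31+27)%997=420 -> [969, 146, 411, 420]
  L2: h(969,146)=(969*31+146)%997=275 h(411,420)=(411*31+420)%997=200 -> [275, 200]
  L3: h(275,200)=(275*31+200)%997=749 -> [749]
  root = 749 != target 40
Candidate B produces the target root.

Answer: B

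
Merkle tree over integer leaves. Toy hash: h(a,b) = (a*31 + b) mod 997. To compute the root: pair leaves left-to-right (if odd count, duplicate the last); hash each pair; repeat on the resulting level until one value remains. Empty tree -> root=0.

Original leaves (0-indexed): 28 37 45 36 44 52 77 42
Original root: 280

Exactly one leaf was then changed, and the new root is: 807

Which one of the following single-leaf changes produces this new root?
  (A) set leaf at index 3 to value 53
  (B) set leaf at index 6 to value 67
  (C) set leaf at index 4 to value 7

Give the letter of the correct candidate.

Original leaves: [28, 37, 45, 36, 44, 52, 77, 42]
Target new root: 807
Try each candidate change and compute the resulting root:
Candidate A: set leaf[3] = 53 -> leaves = [28, 37, 45, 53, 44, 52, 77, 42]
  L0: [28, 37, 45, 53, 44, 52, 77, 42]
  L1: h(28,37)=(28*31+37)%997=905 h(45,53)=(45*31+53)%997=451 h(44,52)=(44*31+52)%997=419 h(77,42)=(77*31+42)%997=435 -> [905, 451, 419, 435]
  L2: h(905,451)=(905*31+451)%997=590 h(419,435)=(419*31+435)%997=463 -> [590, 463]
  L3: h(590,463)=(590*31+463)%997=807 -> [807]
  root = 807 == target 807  ** MATCH **
Candidate B: set leaf[6] = 67 -> leaves = [28, 37, 45, 36, 44, 52, 67, 42]
  L0: [28, 37, 45, 36, 44, 52, 67, 42]
  L1: h(28,37)=(28*31+37)%997=905 h(45,36)=(45*31+36)%997=434 h(44,52)=(44*31+52)%997=419 h(67,42)=(67*31+42)%997=125 -> [905, 434, 419, 125]
  L2: h(905,434)=(905*31+434)%997=573 h(419,125)=(419*31+125)%997=153 -> [573, 153]
  L3: h(573,153)=(573*31+153)%997=967 -> [967]
  root = 967 != target 807
Candidate C: set leaf[4] = 7 -> leaves = [28, 37, 45, 36, 7, 52, 77, 42]
  L0: [28, 37, 45, 36, 7, 52, 77, 42]
  L1: h(28,37)=(28*31+37)%997=905 h(45,36)=(45*31+36)%997=434 h(7,52)=(7*31+52)%997=269 h(77,42)=(77*31+42)%997=435 -> [905, 434, 269, 435]
  L2: h(905,434)=(905*31+434)%997=573 h(269,435)=(269*31+435)%997=798 -> [573, 798]
  L3: h(573,798)=(573*31+798)%997=615 -> [615]
  root = 615 != target 807
Candidate A produces the target root.

Answer: A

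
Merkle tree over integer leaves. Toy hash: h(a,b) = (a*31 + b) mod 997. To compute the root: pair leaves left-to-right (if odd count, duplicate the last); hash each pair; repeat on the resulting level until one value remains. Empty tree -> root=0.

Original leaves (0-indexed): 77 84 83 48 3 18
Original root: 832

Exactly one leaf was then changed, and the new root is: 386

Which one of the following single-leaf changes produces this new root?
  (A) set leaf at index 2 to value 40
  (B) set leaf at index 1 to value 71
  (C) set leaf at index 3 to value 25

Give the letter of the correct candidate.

Answer: A

Derivation:
Original leaves: [77, 84, 83, 48, 3, 18]
Target new root: 386
Try each candidate change and compute the resulting root:
Candidate A: set leaf[2] = 40 -> leaves = [77, 84, 40, 48, 3, 18]
  L0: [77, 84, 40, 48, 3, 18]
  L1: h(77,84)=(77*31+84)%997=477 h(40,48)=(40*31+48)%997=291 h(3,18)=(3*31+18)%997=111 -> [477, 291, 111]
  L2: h(477,291)=(477*31+291)%997=123 h(111,111)=(111*31+111)%997=561 -> [123, 561]
  L3: h(123,561)=(123*31+561)%997=386 -> [386]
  root = 386 == target 386  ** MATCH **
Candidate B: set leaf[1] = 71 -> leaves = [77, 71, 83, 48, 3, 18]
  L0: [77, 71, 83, 48, 3, 18]
  L1: h(77,71)=(77*31+71)%997=464 h(83,48)=(83*31+48)%997=627 h(3,18)=(3*31+18)%997=111 -> [464, 627, 111]
  L2: h(464,627)=(464*31+627)%997=56 h(111,111)=(111*31+111)%997=561 -> [56, 561]
  L3: h(56,561)=(56*31+561)%997=303 -> [303]
  root = 303 != target 386
Candidate C: set leaf[3] = 25 -> leaves = [77, 84, 83, 25, 3, 18]
  L0: [77, 84, 83, 25, 3, 18]
  L1: h(77,84)=(77*31+84)%997=477 h(83,25)=(83*31+25)%997=604 h(3,18)=(3*31+18)%997=111 -> [477, 604, 111]
  L2: h(477,604)=(477*31+604)%997=436 h(111,111)=(111*31+111)%997=561 -> [436, 561]
  L3: h(436,561)=(436*31+561)%997=119 -> [119]
  root = 119 != target 386
Candidate A produces the target root.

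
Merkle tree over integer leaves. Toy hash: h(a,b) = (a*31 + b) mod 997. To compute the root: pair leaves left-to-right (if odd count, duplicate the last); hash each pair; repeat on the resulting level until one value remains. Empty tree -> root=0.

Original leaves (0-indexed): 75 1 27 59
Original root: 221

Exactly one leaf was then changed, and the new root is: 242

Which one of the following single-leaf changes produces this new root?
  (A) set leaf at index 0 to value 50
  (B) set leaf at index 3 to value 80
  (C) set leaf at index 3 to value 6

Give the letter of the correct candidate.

Original leaves: [75, 1, 27, 59]
Target new root: 242
Try each candidate change and compute the resulting root:
Candidate A: set leaf[0] = 50 -> leaves = [50, 1, 27, 59]
  L0: [50, 1, 27, 59]
  L1: h(50,1)=(50*31+1)%997=554 h(27,59)=(27*31+59)%997=896 -> [554, 896]
  L2: h(554,896)=(554*31+896)%997=124 -> [124]
  root = 124 != target 242
Candidate B: set leaf[3] = 80 -> leaves = [75, 1, 27, 80]
  L0: [75, 1, 27, 80]
  L1: h(75,1)=(75*31+1)%997=332 h(27,80)=(27*31+80)%997=917 -> [332, 917]
  L2: h(332,917)=(332*31+917)%997=242 -> [242]
  root = 242 == target 242  ** MATCH **
Candidate C: set leaf[3] = 6 -> leaves = [75, 1, 27, 6]
  L0: [75, 1, 27, 6]
  L1: h(75,1)=(75*31+1)%997=332 h(27,6)=(27*31+6)%997=843 -> [332, 843]
  L2: h(332,843)=(332*31+843)%997=168 -> [168]
  root = 168 != target 242
Candidate B produces the target root.

Answer: B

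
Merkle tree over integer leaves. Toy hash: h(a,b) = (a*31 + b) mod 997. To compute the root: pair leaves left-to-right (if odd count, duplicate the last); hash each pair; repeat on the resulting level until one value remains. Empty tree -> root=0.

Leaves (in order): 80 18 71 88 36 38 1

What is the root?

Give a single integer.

L0: [80, 18, 71, 88, 36, 38, 1]
L1: h(80,18)=(80*31+18)%997=504 h(71,88)=(71*31+88)%997=295 h(36,38)=(36*31+38)%997=157 h(1,1)=(1*31+1)%997=32 -> [504, 295, 157, 32]
L2: h(504,295)=(504*31+295)%997=964 h(157,32)=(157*31+32)%997=911 -> [964, 911]
L3: h(964,911)=(964*31+911)%997=885 -> [885]

Answer: 885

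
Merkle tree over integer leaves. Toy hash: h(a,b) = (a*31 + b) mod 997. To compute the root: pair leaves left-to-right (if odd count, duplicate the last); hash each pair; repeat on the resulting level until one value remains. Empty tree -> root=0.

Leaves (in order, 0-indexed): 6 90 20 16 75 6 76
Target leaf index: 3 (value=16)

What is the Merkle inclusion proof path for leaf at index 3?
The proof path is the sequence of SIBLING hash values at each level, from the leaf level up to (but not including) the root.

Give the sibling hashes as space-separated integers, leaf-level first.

Answer: 20 276 915

Derivation:
L0 (leaves): [6, 90, 20, 16, 75, 6, 76], target index=3
L1: h(6,90)=(6*31+90)%997=276 [pair 0] h(20,16)=(20*31+16)%997=636 [pair 1] h(75,6)=(75*31+6)%997=337 [pair 2] h(76,76)=(76*31+76)%997=438 [pair 3] -> [276, 636, 337, 438]
  Sibling for proof at L0: 20
L2: h(276,636)=(276*31+636)%997=219 [pair 0] h(337,438)=(337*31+438)%997=915 [pair 1] -> [219, 915]
  Sibling for proof at L1: 276
L3: h(219,915)=(219*31+915)%997=725 [pair 0] -> [725]
  Sibling for proof at L2: 915
Root: 725
Proof path (sibling hashes from leaf to root): [20, 276, 915]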